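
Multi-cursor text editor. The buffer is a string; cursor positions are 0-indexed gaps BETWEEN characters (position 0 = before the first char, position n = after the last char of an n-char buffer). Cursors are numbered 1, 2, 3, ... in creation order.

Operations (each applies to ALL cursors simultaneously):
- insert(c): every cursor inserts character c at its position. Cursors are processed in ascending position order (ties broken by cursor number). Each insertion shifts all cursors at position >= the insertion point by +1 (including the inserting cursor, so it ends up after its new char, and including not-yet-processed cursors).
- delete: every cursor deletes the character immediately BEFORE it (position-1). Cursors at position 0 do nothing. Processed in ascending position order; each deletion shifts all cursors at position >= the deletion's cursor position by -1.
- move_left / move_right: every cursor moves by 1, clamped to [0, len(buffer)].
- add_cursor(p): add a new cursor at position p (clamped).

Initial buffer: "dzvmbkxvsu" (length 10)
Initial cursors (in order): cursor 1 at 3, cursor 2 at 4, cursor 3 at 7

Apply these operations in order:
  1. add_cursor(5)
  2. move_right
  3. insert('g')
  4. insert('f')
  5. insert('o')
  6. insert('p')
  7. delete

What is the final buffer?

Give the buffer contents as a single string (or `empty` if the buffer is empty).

Answer: dzvmgfobgfokgfoxvgfosu

Derivation:
After op 1 (add_cursor(5)): buffer="dzvmbkxvsu" (len 10), cursors c1@3 c2@4 c4@5 c3@7, authorship ..........
After op 2 (move_right): buffer="dzvmbkxvsu" (len 10), cursors c1@4 c2@5 c4@6 c3@8, authorship ..........
After op 3 (insert('g')): buffer="dzvmgbgkgxvgsu" (len 14), cursors c1@5 c2@7 c4@9 c3@12, authorship ....1.2.4..3..
After op 4 (insert('f')): buffer="dzvmgfbgfkgfxvgfsu" (len 18), cursors c1@6 c2@9 c4@12 c3@16, authorship ....11.22.44..33..
After op 5 (insert('o')): buffer="dzvmgfobgfokgfoxvgfosu" (len 22), cursors c1@7 c2@11 c4@15 c3@20, authorship ....111.222.444..333..
After op 6 (insert('p')): buffer="dzvmgfopbgfopkgfopxvgfopsu" (len 26), cursors c1@8 c2@13 c4@18 c3@24, authorship ....1111.2222.4444..3333..
After op 7 (delete): buffer="dzvmgfobgfokgfoxvgfosu" (len 22), cursors c1@7 c2@11 c4@15 c3@20, authorship ....111.222.444..333..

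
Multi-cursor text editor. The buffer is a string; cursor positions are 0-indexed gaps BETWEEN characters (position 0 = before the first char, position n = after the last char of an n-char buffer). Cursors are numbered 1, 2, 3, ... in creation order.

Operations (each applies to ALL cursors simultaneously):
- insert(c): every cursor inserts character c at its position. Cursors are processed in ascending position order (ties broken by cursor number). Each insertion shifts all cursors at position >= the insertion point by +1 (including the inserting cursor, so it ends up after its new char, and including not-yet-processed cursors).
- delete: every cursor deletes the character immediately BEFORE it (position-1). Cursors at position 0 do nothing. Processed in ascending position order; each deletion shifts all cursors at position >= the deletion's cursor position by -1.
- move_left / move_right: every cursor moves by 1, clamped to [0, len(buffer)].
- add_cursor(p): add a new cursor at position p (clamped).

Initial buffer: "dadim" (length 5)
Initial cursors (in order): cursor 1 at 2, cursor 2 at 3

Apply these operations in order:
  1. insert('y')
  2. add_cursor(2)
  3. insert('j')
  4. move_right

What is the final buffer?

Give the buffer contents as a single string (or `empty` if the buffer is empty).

Answer: dajyjdyjim

Derivation:
After op 1 (insert('y')): buffer="daydyim" (len 7), cursors c1@3 c2@5, authorship ..1.2..
After op 2 (add_cursor(2)): buffer="daydyim" (len 7), cursors c3@2 c1@3 c2@5, authorship ..1.2..
After op 3 (insert('j')): buffer="dajyjdyjim" (len 10), cursors c3@3 c1@5 c2@8, authorship ..311.22..
After op 4 (move_right): buffer="dajyjdyjim" (len 10), cursors c3@4 c1@6 c2@9, authorship ..311.22..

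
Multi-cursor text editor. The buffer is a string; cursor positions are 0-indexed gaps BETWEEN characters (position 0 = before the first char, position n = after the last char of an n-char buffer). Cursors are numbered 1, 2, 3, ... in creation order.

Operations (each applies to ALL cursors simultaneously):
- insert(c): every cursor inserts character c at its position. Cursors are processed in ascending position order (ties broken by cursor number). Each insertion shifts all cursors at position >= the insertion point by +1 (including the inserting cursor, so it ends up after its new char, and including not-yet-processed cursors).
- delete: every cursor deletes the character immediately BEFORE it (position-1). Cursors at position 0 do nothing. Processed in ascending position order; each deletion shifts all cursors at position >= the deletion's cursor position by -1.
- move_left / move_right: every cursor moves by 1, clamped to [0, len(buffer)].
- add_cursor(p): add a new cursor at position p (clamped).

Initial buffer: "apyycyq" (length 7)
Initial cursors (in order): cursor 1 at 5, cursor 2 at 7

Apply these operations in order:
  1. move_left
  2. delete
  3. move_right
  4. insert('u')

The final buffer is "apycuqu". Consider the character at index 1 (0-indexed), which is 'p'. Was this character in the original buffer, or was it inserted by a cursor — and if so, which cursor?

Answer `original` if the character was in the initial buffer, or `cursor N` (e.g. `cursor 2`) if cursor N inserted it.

Answer: original

Derivation:
After op 1 (move_left): buffer="apyycyq" (len 7), cursors c1@4 c2@6, authorship .......
After op 2 (delete): buffer="apycq" (len 5), cursors c1@3 c2@4, authorship .....
After op 3 (move_right): buffer="apycq" (len 5), cursors c1@4 c2@5, authorship .....
After op 4 (insert('u')): buffer="apycuqu" (len 7), cursors c1@5 c2@7, authorship ....1.2
Authorship (.=original, N=cursor N): . . . . 1 . 2
Index 1: author = original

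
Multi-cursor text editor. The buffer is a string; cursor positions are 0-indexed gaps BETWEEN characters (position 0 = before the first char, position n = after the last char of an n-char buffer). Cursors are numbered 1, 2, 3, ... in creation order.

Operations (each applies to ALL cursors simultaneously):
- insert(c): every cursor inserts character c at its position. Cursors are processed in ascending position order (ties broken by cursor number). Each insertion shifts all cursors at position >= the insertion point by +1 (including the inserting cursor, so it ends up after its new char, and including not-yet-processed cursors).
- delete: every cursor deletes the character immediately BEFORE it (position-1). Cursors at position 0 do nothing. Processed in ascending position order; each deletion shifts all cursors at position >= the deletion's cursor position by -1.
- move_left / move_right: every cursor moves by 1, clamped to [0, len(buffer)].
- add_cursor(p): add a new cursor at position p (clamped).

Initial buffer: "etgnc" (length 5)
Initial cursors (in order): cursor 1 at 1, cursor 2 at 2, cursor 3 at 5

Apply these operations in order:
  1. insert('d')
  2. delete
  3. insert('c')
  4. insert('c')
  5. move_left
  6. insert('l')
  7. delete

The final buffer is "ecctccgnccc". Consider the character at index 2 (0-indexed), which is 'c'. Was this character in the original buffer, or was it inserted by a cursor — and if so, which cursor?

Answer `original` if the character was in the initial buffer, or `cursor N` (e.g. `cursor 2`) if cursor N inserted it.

Answer: cursor 1

Derivation:
After op 1 (insert('d')): buffer="edtdgncd" (len 8), cursors c1@2 c2@4 c3@8, authorship .1.2...3
After op 2 (delete): buffer="etgnc" (len 5), cursors c1@1 c2@2 c3@5, authorship .....
After op 3 (insert('c')): buffer="ectcgncc" (len 8), cursors c1@2 c2@4 c3@8, authorship .1.2...3
After op 4 (insert('c')): buffer="ecctccgnccc" (len 11), cursors c1@3 c2@6 c3@11, authorship .11.22...33
After op 5 (move_left): buffer="ecctccgnccc" (len 11), cursors c1@2 c2@5 c3@10, authorship .11.22...33
After op 6 (insert('l')): buffer="eclctclcgncclc" (len 14), cursors c1@3 c2@7 c3@13, authorship .111.222...333
After op 7 (delete): buffer="ecctccgnccc" (len 11), cursors c1@2 c2@5 c3@10, authorship .11.22...33
Authorship (.=original, N=cursor N): . 1 1 . 2 2 . . . 3 3
Index 2: author = 1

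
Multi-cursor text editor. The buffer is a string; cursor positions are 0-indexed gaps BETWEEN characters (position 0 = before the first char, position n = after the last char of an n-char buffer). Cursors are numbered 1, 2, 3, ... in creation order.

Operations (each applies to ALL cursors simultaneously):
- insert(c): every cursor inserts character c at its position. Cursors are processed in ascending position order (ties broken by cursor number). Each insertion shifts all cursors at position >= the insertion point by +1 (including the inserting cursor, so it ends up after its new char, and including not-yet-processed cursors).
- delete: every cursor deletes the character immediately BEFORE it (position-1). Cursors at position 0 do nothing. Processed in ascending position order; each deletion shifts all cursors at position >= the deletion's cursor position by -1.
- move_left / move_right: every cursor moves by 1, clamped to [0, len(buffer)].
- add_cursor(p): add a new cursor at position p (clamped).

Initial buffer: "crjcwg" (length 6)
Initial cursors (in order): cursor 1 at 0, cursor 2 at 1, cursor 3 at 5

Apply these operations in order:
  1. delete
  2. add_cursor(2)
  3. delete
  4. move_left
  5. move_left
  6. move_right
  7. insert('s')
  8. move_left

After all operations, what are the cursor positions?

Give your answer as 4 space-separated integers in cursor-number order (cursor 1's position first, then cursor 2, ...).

Answer: 4 4 4 4

Derivation:
After op 1 (delete): buffer="rjcg" (len 4), cursors c1@0 c2@0 c3@3, authorship ....
After op 2 (add_cursor(2)): buffer="rjcg" (len 4), cursors c1@0 c2@0 c4@2 c3@3, authorship ....
After op 3 (delete): buffer="rg" (len 2), cursors c1@0 c2@0 c3@1 c4@1, authorship ..
After op 4 (move_left): buffer="rg" (len 2), cursors c1@0 c2@0 c3@0 c4@0, authorship ..
After op 5 (move_left): buffer="rg" (len 2), cursors c1@0 c2@0 c3@0 c4@0, authorship ..
After op 6 (move_right): buffer="rg" (len 2), cursors c1@1 c2@1 c3@1 c4@1, authorship ..
After op 7 (insert('s')): buffer="rssssg" (len 6), cursors c1@5 c2@5 c3@5 c4@5, authorship .1234.
After op 8 (move_left): buffer="rssssg" (len 6), cursors c1@4 c2@4 c3@4 c4@4, authorship .1234.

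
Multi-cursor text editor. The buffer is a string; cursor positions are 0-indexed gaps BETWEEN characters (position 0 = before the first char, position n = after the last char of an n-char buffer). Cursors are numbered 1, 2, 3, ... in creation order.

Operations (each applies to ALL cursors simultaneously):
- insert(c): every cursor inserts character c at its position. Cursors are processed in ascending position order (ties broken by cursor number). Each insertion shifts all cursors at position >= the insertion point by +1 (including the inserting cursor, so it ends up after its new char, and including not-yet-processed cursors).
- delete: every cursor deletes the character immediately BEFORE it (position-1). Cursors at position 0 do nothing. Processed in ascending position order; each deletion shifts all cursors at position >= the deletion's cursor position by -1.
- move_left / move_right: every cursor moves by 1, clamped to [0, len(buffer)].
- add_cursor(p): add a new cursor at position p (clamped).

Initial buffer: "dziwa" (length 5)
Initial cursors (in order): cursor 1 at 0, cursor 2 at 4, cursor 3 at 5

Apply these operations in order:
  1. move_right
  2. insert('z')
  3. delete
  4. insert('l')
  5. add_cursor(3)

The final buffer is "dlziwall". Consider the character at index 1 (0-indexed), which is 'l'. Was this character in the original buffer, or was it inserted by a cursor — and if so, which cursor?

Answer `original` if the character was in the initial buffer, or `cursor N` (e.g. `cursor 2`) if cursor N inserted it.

After op 1 (move_right): buffer="dziwa" (len 5), cursors c1@1 c2@5 c3@5, authorship .....
After op 2 (insert('z')): buffer="dzziwazz" (len 8), cursors c1@2 c2@8 c3@8, authorship .1....23
After op 3 (delete): buffer="dziwa" (len 5), cursors c1@1 c2@5 c3@5, authorship .....
After op 4 (insert('l')): buffer="dlziwall" (len 8), cursors c1@2 c2@8 c3@8, authorship .1....23
After op 5 (add_cursor(3)): buffer="dlziwall" (len 8), cursors c1@2 c4@3 c2@8 c3@8, authorship .1....23
Authorship (.=original, N=cursor N): . 1 . . . . 2 3
Index 1: author = 1

Answer: cursor 1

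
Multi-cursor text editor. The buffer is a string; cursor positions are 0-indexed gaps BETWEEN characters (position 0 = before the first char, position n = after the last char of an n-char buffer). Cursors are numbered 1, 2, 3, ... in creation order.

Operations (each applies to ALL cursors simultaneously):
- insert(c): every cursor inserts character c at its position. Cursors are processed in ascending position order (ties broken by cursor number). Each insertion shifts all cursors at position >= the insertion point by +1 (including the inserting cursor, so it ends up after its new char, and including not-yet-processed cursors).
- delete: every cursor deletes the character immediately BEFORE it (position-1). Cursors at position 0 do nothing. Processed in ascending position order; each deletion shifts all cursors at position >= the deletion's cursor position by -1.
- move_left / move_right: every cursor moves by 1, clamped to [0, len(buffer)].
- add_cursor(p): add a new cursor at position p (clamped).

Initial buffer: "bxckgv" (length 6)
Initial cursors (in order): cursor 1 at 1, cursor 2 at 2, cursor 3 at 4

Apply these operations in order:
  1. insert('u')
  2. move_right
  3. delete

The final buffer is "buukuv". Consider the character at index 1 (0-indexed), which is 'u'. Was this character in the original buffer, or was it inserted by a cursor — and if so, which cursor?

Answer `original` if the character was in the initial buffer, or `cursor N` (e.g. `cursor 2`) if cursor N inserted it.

Answer: cursor 1

Derivation:
After op 1 (insert('u')): buffer="buxuckugv" (len 9), cursors c1@2 c2@4 c3@7, authorship .1.2..3..
After op 2 (move_right): buffer="buxuckugv" (len 9), cursors c1@3 c2@5 c3@8, authorship .1.2..3..
After op 3 (delete): buffer="buukuv" (len 6), cursors c1@2 c2@3 c3@5, authorship .12.3.
Authorship (.=original, N=cursor N): . 1 2 . 3 .
Index 1: author = 1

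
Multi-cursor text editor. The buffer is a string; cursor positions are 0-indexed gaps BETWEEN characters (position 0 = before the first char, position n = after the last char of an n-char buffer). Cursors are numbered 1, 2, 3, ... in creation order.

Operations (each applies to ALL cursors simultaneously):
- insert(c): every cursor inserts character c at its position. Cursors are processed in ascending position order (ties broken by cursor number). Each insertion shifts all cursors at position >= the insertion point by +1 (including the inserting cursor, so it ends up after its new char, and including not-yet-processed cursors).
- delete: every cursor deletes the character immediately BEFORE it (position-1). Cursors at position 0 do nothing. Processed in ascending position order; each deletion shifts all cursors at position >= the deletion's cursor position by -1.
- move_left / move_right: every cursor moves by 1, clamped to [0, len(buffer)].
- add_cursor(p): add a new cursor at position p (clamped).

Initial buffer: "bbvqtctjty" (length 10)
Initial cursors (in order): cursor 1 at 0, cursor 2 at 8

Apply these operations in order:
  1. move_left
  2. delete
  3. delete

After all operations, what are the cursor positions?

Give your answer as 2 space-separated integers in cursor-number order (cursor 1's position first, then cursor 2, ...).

Answer: 0 5

Derivation:
After op 1 (move_left): buffer="bbvqtctjty" (len 10), cursors c1@0 c2@7, authorship ..........
After op 2 (delete): buffer="bbvqtcjty" (len 9), cursors c1@0 c2@6, authorship .........
After op 3 (delete): buffer="bbvqtjty" (len 8), cursors c1@0 c2@5, authorship ........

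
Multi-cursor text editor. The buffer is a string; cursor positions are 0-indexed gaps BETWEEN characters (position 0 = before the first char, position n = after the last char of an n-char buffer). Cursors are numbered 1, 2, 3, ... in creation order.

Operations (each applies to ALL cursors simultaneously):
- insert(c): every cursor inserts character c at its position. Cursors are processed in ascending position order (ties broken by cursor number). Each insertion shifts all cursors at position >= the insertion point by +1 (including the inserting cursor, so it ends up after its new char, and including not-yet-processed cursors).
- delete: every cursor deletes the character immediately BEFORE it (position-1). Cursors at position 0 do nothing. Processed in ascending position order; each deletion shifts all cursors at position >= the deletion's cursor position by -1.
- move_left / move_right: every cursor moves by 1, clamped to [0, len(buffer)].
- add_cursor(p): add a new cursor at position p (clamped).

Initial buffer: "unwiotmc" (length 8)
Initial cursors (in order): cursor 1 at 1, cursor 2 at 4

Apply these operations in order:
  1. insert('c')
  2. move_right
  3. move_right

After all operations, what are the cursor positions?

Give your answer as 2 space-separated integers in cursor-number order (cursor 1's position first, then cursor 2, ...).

Answer: 4 8

Derivation:
After op 1 (insert('c')): buffer="ucnwicotmc" (len 10), cursors c1@2 c2@6, authorship .1...2....
After op 2 (move_right): buffer="ucnwicotmc" (len 10), cursors c1@3 c2@7, authorship .1...2....
After op 3 (move_right): buffer="ucnwicotmc" (len 10), cursors c1@4 c2@8, authorship .1...2....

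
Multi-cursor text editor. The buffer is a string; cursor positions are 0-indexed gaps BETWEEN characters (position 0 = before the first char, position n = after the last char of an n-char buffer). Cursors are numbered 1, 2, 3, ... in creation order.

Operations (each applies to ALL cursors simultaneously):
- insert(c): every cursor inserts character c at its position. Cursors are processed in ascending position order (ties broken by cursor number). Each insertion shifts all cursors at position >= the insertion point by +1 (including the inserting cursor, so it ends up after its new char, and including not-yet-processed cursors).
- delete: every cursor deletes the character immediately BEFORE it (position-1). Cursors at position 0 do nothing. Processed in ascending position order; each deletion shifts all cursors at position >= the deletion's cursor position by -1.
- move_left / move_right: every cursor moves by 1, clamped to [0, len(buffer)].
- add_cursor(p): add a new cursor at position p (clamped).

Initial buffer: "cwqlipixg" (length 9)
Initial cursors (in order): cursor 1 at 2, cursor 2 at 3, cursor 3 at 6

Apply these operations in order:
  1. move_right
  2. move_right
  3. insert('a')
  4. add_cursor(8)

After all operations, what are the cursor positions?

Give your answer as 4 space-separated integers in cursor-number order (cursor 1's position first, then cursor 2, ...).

Answer: 5 7 11 8

Derivation:
After op 1 (move_right): buffer="cwqlipixg" (len 9), cursors c1@3 c2@4 c3@7, authorship .........
After op 2 (move_right): buffer="cwqlipixg" (len 9), cursors c1@4 c2@5 c3@8, authorship .........
After op 3 (insert('a')): buffer="cwqlaiapixag" (len 12), cursors c1@5 c2@7 c3@11, authorship ....1.2...3.
After op 4 (add_cursor(8)): buffer="cwqlaiapixag" (len 12), cursors c1@5 c2@7 c4@8 c3@11, authorship ....1.2...3.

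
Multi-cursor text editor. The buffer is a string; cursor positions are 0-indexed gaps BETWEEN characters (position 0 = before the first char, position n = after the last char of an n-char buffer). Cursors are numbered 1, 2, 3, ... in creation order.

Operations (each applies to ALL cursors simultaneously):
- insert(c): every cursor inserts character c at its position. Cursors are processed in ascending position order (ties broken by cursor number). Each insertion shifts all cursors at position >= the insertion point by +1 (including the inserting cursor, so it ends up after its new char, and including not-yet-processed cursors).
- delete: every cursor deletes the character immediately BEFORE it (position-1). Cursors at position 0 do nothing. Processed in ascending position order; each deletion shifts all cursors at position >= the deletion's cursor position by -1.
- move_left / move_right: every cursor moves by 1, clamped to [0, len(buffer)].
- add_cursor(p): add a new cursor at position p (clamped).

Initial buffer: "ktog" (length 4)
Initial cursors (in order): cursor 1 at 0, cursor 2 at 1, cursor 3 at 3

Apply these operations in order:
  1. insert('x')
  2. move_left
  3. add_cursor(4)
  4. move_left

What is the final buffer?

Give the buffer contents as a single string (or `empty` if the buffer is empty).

After op 1 (insert('x')): buffer="xkxtoxg" (len 7), cursors c1@1 c2@3 c3@6, authorship 1.2..3.
After op 2 (move_left): buffer="xkxtoxg" (len 7), cursors c1@0 c2@2 c3@5, authorship 1.2..3.
After op 3 (add_cursor(4)): buffer="xkxtoxg" (len 7), cursors c1@0 c2@2 c4@4 c3@5, authorship 1.2..3.
After op 4 (move_left): buffer="xkxtoxg" (len 7), cursors c1@0 c2@1 c4@3 c3@4, authorship 1.2..3.

Answer: xkxtoxg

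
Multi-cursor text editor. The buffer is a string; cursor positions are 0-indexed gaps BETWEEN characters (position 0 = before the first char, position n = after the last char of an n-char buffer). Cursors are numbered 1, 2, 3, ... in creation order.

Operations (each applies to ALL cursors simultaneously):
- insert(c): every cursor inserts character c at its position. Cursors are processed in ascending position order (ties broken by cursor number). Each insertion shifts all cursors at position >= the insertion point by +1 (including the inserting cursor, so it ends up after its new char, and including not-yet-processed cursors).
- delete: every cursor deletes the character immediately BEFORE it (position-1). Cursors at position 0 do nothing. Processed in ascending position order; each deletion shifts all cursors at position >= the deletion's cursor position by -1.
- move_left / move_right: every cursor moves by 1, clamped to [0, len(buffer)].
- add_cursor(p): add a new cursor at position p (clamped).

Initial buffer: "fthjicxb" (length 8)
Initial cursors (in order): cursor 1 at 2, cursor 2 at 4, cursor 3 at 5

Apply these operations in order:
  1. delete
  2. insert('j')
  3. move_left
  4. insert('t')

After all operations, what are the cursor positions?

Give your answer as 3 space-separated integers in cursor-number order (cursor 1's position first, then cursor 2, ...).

Answer: 2 7 7

Derivation:
After op 1 (delete): buffer="fhcxb" (len 5), cursors c1@1 c2@2 c3@2, authorship .....
After op 2 (insert('j')): buffer="fjhjjcxb" (len 8), cursors c1@2 c2@5 c3@5, authorship .1.23...
After op 3 (move_left): buffer="fjhjjcxb" (len 8), cursors c1@1 c2@4 c3@4, authorship .1.23...
After op 4 (insert('t')): buffer="ftjhjttjcxb" (len 11), cursors c1@2 c2@7 c3@7, authorship .11.2233...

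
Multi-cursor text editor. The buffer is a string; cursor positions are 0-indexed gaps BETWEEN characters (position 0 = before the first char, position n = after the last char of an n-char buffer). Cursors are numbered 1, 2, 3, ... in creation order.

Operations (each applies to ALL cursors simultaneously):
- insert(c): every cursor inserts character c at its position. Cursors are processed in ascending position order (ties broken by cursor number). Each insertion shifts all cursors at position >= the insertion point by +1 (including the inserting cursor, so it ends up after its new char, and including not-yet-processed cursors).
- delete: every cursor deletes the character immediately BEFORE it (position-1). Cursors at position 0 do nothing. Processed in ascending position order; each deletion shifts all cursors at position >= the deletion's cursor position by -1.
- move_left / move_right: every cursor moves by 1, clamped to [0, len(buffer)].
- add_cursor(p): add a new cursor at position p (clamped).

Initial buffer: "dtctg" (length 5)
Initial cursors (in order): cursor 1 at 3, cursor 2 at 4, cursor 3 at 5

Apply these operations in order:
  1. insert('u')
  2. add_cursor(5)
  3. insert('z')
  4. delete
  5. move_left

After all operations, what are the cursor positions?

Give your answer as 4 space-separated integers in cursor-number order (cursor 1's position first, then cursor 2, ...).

Answer: 3 5 7 4

Derivation:
After op 1 (insert('u')): buffer="dtcutugu" (len 8), cursors c1@4 c2@6 c3@8, authorship ...1.2.3
After op 2 (add_cursor(5)): buffer="dtcutugu" (len 8), cursors c1@4 c4@5 c2@6 c3@8, authorship ...1.2.3
After op 3 (insert('z')): buffer="dtcuztzuzguz" (len 12), cursors c1@5 c4@7 c2@9 c3@12, authorship ...11.422.33
After op 4 (delete): buffer="dtcutugu" (len 8), cursors c1@4 c4@5 c2@6 c3@8, authorship ...1.2.3
After op 5 (move_left): buffer="dtcutugu" (len 8), cursors c1@3 c4@4 c2@5 c3@7, authorship ...1.2.3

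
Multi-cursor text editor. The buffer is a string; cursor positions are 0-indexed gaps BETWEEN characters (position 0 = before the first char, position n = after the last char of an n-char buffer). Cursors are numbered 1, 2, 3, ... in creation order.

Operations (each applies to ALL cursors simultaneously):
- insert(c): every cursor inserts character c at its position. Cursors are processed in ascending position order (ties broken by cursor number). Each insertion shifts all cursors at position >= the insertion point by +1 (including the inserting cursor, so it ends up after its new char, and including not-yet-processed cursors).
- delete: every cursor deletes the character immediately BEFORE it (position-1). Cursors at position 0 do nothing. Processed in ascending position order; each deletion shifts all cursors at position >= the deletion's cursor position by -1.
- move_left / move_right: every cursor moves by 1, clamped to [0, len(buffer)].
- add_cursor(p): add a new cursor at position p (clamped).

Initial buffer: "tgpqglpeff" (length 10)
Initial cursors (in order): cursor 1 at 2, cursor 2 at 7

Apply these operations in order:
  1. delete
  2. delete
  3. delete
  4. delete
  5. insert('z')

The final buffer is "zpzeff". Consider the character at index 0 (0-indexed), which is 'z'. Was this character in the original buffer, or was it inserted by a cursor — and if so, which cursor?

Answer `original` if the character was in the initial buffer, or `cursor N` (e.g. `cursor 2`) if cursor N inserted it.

Answer: cursor 1

Derivation:
After op 1 (delete): buffer="tpqgleff" (len 8), cursors c1@1 c2@5, authorship ........
After op 2 (delete): buffer="pqgeff" (len 6), cursors c1@0 c2@3, authorship ......
After op 3 (delete): buffer="pqeff" (len 5), cursors c1@0 c2@2, authorship .....
After op 4 (delete): buffer="peff" (len 4), cursors c1@0 c2@1, authorship ....
After op 5 (insert('z')): buffer="zpzeff" (len 6), cursors c1@1 c2@3, authorship 1.2...
Authorship (.=original, N=cursor N): 1 . 2 . . .
Index 0: author = 1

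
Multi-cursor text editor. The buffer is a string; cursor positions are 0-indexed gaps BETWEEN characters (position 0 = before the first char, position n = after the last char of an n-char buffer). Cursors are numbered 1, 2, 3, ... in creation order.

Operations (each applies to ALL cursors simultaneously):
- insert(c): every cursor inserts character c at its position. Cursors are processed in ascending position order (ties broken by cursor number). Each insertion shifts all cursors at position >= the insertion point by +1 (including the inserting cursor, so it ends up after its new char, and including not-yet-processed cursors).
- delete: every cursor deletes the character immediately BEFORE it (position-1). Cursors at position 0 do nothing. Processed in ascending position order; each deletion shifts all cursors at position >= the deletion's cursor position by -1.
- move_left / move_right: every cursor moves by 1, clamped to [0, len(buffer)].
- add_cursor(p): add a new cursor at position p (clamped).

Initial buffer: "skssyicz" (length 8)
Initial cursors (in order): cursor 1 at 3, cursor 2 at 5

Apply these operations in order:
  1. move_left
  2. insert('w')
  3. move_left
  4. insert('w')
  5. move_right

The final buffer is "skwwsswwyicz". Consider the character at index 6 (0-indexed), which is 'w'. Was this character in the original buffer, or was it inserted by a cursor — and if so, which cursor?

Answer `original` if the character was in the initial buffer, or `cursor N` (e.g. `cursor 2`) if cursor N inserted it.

After op 1 (move_left): buffer="skssyicz" (len 8), cursors c1@2 c2@4, authorship ........
After op 2 (insert('w')): buffer="skwsswyicz" (len 10), cursors c1@3 c2@6, authorship ..1..2....
After op 3 (move_left): buffer="skwsswyicz" (len 10), cursors c1@2 c2@5, authorship ..1..2....
After op 4 (insert('w')): buffer="skwwsswwyicz" (len 12), cursors c1@3 c2@7, authorship ..11..22....
After op 5 (move_right): buffer="skwwsswwyicz" (len 12), cursors c1@4 c2@8, authorship ..11..22....
Authorship (.=original, N=cursor N): . . 1 1 . . 2 2 . . . .
Index 6: author = 2

Answer: cursor 2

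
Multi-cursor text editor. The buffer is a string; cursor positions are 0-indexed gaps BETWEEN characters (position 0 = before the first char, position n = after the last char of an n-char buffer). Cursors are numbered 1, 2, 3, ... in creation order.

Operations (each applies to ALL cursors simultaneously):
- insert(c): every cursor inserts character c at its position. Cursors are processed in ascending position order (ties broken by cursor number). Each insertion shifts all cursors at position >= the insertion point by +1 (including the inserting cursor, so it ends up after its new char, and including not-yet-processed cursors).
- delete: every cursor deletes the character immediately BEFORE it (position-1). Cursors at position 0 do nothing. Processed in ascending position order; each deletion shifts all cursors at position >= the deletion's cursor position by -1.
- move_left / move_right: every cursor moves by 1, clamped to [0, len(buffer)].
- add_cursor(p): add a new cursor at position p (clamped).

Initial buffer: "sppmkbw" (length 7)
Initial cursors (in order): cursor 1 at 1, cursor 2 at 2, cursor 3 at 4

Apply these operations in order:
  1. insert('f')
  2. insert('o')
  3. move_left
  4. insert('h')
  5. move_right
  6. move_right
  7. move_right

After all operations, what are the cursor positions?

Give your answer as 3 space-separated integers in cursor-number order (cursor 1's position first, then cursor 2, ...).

After op 1 (insert('f')): buffer="sfpfpmfkbw" (len 10), cursors c1@2 c2@4 c3@7, authorship .1.2..3...
After op 2 (insert('o')): buffer="sfopfopmfokbw" (len 13), cursors c1@3 c2@6 c3@10, authorship .11.22..33...
After op 3 (move_left): buffer="sfopfopmfokbw" (len 13), cursors c1@2 c2@5 c3@9, authorship .11.22..33...
After op 4 (insert('h')): buffer="sfhopfhopmfhokbw" (len 16), cursors c1@3 c2@7 c3@12, authorship .111.222..333...
After op 5 (move_right): buffer="sfhopfhopmfhokbw" (len 16), cursors c1@4 c2@8 c3@13, authorship .111.222..333...
After op 6 (move_right): buffer="sfhopfhopmfhokbw" (len 16), cursors c1@5 c2@9 c3@14, authorship .111.222..333...
After op 7 (move_right): buffer="sfhopfhopmfhokbw" (len 16), cursors c1@6 c2@10 c3@15, authorship .111.222..333...

Answer: 6 10 15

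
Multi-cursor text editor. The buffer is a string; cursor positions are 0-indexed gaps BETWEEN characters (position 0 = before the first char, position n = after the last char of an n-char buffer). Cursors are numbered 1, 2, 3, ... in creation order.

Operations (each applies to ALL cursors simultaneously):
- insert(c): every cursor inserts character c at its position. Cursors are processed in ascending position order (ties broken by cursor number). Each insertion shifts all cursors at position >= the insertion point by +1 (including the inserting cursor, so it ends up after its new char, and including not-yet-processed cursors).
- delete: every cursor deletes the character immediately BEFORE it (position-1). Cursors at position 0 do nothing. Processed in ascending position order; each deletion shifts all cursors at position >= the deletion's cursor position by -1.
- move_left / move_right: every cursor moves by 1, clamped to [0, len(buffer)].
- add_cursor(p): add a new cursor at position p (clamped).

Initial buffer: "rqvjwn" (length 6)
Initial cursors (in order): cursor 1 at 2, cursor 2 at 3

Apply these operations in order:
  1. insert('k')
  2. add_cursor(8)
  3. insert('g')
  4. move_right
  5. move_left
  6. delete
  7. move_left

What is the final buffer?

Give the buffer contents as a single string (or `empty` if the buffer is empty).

Answer: rqkvkjwg

Derivation:
After op 1 (insert('k')): buffer="rqkvkjwn" (len 8), cursors c1@3 c2@5, authorship ..1.2...
After op 2 (add_cursor(8)): buffer="rqkvkjwn" (len 8), cursors c1@3 c2@5 c3@8, authorship ..1.2...
After op 3 (insert('g')): buffer="rqkgvkgjwng" (len 11), cursors c1@4 c2@7 c3@11, authorship ..11.22...3
After op 4 (move_right): buffer="rqkgvkgjwng" (len 11), cursors c1@5 c2@8 c3@11, authorship ..11.22...3
After op 5 (move_left): buffer="rqkgvkgjwng" (len 11), cursors c1@4 c2@7 c3@10, authorship ..11.22...3
After op 6 (delete): buffer="rqkvkjwg" (len 8), cursors c1@3 c2@5 c3@7, authorship ..1.2..3
After op 7 (move_left): buffer="rqkvkjwg" (len 8), cursors c1@2 c2@4 c3@6, authorship ..1.2..3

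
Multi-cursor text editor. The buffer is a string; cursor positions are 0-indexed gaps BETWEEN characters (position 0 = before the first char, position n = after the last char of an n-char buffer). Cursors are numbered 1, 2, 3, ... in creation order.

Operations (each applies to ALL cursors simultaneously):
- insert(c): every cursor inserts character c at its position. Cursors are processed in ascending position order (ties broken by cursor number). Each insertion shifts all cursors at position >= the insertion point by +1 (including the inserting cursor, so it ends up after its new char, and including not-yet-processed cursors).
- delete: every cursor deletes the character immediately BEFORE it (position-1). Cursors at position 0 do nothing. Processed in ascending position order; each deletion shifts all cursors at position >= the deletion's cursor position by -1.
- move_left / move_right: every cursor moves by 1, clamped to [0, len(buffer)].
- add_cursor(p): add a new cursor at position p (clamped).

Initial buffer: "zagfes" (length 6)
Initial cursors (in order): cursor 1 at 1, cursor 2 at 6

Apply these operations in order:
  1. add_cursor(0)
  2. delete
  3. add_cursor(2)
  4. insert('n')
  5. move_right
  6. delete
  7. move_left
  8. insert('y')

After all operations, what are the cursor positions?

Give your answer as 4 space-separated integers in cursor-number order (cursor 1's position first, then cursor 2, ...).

Answer: 2 7 2 5

Derivation:
After op 1 (add_cursor(0)): buffer="zagfes" (len 6), cursors c3@0 c1@1 c2@6, authorship ......
After op 2 (delete): buffer="agfe" (len 4), cursors c1@0 c3@0 c2@4, authorship ....
After op 3 (add_cursor(2)): buffer="agfe" (len 4), cursors c1@0 c3@0 c4@2 c2@4, authorship ....
After op 4 (insert('n')): buffer="nnagnfen" (len 8), cursors c1@2 c3@2 c4@5 c2@8, authorship 13..4..2
After op 5 (move_right): buffer="nnagnfen" (len 8), cursors c1@3 c3@3 c4@6 c2@8, authorship 13..4..2
After op 6 (delete): buffer="ngne" (len 4), cursors c1@1 c3@1 c4@3 c2@4, authorship 1.4.
After op 7 (move_left): buffer="ngne" (len 4), cursors c1@0 c3@0 c4@2 c2@3, authorship 1.4.
After op 8 (insert('y')): buffer="yyngynye" (len 8), cursors c1@2 c3@2 c4@5 c2@7, authorship 131.442.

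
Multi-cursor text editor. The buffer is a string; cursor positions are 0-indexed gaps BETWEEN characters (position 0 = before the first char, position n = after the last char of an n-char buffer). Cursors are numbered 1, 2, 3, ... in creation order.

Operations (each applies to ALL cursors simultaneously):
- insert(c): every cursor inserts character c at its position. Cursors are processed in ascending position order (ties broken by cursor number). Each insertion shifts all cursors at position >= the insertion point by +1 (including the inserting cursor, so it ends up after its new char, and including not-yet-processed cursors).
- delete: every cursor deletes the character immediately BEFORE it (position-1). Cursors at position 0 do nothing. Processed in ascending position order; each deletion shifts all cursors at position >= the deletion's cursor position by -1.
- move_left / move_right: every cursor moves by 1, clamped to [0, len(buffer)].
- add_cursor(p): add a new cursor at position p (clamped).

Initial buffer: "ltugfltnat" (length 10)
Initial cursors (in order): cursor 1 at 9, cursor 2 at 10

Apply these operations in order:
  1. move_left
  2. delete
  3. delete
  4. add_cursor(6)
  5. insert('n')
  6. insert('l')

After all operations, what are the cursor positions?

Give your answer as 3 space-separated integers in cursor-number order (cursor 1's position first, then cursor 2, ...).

After op 1 (move_left): buffer="ltugfltnat" (len 10), cursors c1@8 c2@9, authorship ..........
After op 2 (delete): buffer="ltugfltt" (len 8), cursors c1@7 c2@7, authorship ........
After op 3 (delete): buffer="ltugft" (len 6), cursors c1@5 c2@5, authorship ......
After op 4 (add_cursor(6)): buffer="ltugft" (len 6), cursors c1@5 c2@5 c3@6, authorship ......
After op 5 (insert('n')): buffer="ltugfnntn" (len 9), cursors c1@7 c2@7 c3@9, authorship .....12.3
After op 6 (insert('l')): buffer="ltugfnnlltnl" (len 12), cursors c1@9 c2@9 c3@12, authorship .....1212.33

Answer: 9 9 12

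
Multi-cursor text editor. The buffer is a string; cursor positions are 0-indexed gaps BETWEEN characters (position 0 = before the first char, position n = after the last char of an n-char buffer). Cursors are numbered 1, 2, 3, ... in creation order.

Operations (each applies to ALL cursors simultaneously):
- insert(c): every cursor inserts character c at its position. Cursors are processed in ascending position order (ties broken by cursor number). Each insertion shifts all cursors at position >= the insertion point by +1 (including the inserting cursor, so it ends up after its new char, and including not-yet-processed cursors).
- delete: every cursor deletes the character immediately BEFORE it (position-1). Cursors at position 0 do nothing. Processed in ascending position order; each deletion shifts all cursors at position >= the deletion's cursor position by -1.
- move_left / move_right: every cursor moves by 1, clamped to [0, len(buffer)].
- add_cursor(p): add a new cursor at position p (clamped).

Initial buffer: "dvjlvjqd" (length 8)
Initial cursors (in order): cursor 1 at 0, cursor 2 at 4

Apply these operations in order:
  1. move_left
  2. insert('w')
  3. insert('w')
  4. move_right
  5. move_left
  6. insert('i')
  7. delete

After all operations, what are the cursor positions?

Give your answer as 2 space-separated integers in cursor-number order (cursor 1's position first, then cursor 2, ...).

After op 1 (move_left): buffer="dvjlvjqd" (len 8), cursors c1@0 c2@3, authorship ........
After op 2 (insert('w')): buffer="wdvjwlvjqd" (len 10), cursors c1@1 c2@5, authorship 1...2.....
After op 3 (insert('w')): buffer="wwdvjwwlvjqd" (len 12), cursors c1@2 c2@7, authorship 11...22.....
After op 4 (move_right): buffer="wwdvjwwlvjqd" (len 12), cursors c1@3 c2@8, authorship 11...22.....
After op 5 (move_left): buffer="wwdvjwwlvjqd" (len 12), cursors c1@2 c2@7, authorship 11...22.....
After op 6 (insert('i')): buffer="wwidvjwwilvjqd" (len 14), cursors c1@3 c2@9, authorship 111...222.....
After op 7 (delete): buffer="wwdvjwwlvjqd" (len 12), cursors c1@2 c2@7, authorship 11...22.....

Answer: 2 7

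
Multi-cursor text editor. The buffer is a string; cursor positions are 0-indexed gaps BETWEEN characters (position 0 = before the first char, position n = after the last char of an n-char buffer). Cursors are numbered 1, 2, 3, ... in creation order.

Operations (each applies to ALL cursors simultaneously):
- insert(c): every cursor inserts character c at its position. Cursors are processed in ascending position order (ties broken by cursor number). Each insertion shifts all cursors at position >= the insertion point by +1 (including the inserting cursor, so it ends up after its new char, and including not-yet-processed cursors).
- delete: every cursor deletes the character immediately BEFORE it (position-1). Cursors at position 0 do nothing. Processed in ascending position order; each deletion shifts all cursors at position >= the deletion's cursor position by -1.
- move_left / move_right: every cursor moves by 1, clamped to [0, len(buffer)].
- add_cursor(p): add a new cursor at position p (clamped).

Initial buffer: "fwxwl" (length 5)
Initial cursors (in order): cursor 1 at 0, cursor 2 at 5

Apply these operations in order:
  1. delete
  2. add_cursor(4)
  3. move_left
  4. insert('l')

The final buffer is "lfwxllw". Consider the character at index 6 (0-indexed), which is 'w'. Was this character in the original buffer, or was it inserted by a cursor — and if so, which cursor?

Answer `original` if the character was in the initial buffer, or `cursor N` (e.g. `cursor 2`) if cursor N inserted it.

Answer: original

Derivation:
After op 1 (delete): buffer="fwxw" (len 4), cursors c1@0 c2@4, authorship ....
After op 2 (add_cursor(4)): buffer="fwxw" (len 4), cursors c1@0 c2@4 c3@4, authorship ....
After op 3 (move_left): buffer="fwxw" (len 4), cursors c1@0 c2@3 c3@3, authorship ....
After op 4 (insert('l')): buffer="lfwxllw" (len 7), cursors c1@1 c2@6 c3@6, authorship 1...23.
Authorship (.=original, N=cursor N): 1 . . . 2 3 .
Index 6: author = original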